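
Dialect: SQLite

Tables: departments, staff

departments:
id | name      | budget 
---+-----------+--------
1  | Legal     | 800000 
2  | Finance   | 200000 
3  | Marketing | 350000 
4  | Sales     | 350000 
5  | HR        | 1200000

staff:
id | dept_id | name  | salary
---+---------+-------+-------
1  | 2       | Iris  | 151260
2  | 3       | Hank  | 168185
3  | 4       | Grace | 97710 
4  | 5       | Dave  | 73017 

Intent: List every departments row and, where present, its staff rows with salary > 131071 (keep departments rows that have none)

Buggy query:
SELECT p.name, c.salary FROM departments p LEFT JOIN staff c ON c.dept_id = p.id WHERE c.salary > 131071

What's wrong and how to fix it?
Bug: A WHERE condition on the right-hand table after LEFT JOIN drops unmatched parents

Fix: Put 'c.salary > 131071' in the JOIN's ON clause instead of WHERE

Corrected query:
SELECT p.name, c.salary FROM departments p LEFT JOIN staff c ON c.dept_id = p.id AND c.salary > 131071

Result:
name      | salary
----------+-------
Legal     | NULL  
Finance   | 151260
Marketing | 168185
Sales     | NULL  
HR        | NULL  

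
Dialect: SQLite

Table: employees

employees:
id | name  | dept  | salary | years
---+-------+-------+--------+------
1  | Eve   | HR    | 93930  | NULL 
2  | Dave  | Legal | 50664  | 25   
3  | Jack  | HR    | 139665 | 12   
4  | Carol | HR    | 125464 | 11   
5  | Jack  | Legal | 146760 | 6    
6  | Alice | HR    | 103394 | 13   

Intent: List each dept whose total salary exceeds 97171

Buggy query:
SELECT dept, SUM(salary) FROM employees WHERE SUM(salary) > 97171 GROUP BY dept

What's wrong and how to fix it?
Bug: Aggregate functions cannot appear in a WHERE clause

Fix: Move the aggregate condition to a HAVING clause

Corrected query:
SELECT dept, SUM(salary) FROM employees GROUP BY dept HAVING SUM(salary) > 97171

Result:
dept  | SUM(salary)
------+------------
HR    | 462453     
Legal | 197424     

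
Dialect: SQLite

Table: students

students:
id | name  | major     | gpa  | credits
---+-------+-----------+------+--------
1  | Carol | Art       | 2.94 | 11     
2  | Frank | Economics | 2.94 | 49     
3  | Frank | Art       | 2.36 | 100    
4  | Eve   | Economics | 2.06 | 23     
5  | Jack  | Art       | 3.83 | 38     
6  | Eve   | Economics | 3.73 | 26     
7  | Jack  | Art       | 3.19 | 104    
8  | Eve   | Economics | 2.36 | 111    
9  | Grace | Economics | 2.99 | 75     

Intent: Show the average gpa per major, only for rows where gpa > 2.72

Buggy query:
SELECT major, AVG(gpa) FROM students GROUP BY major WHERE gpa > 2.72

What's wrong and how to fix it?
Bug: Row-level WHERE must come before GROUP BY in the clause order

Fix: Move the WHERE clause before GROUP BY

Corrected query:
SELECT major, AVG(gpa) FROM students WHERE gpa > 2.72 GROUP BY major

Result:
major     | AVG(gpa)
----------+---------
Art       | 3.32    
Economics | 3.22    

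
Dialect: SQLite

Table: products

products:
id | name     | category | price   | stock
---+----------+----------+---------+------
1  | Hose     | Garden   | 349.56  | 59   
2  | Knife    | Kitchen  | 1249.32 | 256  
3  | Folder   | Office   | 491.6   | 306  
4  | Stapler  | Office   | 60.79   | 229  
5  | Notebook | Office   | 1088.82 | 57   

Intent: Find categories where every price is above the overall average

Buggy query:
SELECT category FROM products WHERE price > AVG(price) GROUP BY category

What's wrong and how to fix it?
Bug: WHERE evaluates per row before aggregation, so AVG() is unavailable

Fix: Compute the overall average in a scalar subquery and compare each group's MIN against it in HAVING

Corrected query:
SELECT category FROM products GROUP BY category HAVING MIN(price) > (SELECT AVG(price) FROM products)

Result:
category
--------
Kitchen 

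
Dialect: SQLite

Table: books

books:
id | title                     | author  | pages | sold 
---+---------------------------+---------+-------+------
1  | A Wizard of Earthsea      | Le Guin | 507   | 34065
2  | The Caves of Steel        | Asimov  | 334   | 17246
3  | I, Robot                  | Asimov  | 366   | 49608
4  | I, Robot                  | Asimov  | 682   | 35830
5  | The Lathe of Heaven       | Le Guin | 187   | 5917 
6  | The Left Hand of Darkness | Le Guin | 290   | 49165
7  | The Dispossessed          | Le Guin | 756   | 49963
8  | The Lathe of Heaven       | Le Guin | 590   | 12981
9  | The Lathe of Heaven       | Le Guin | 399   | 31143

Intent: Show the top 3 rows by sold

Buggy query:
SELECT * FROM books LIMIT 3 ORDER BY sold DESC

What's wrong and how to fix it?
Bug: ORDER BY cannot follow LIMIT; LIMIT is the final clause

Fix: Swap the clauses: ORDER BY first, then LIMIT

Corrected query:
SELECT * FROM books ORDER BY sold DESC LIMIT 3

Result:
id | title                     | author  | pages | sold 
---+---------------------------+---------+-------+------
7  | The Dispossessed          | Le Guin | 756   | 49963
3  | I, Robot                  | Asimov  | 366   | 49608
6  | The Left Hand of Darkness | Le Guin | 290   | 49165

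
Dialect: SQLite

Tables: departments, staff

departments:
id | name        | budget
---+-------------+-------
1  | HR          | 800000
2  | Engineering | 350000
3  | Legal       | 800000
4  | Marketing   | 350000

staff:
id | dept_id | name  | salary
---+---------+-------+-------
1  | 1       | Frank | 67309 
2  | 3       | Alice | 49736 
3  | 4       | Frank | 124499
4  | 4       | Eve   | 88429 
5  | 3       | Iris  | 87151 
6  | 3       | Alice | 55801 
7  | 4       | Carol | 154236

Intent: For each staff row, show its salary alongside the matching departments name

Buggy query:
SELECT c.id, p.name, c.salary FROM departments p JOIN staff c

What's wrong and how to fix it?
Bug: JOIN with no ON clause produces a cartesian product; every staff row pairs with every departments row

Fix: Add ON c.dept_id = p.id to the JOIN

Corrected query:
SELECT c.id, p.name, c.salary FROM departments p JOIN staff c ON c.dept_id = p.id

Result:
id | name      | salary
---+-----------+-------
1  | HR        | 67309 
2  | Legal     | 49736 
3  | Marketing | 124499
4  | Marketing | 88429 
5  | Legal     | 87151 
6  | Legal     | 55801 
7  | Marketing | 154236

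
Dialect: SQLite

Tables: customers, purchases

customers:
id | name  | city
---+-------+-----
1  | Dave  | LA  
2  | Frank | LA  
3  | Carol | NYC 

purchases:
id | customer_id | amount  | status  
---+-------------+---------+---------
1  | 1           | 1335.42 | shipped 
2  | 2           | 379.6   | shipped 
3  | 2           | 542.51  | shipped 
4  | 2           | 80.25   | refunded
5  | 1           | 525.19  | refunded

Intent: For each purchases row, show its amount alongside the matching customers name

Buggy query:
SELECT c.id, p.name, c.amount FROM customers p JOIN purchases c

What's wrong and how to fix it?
Bug: JOIN with no ON clause produces a cartesian product; every purchases row pairs with every customers row

Fix: Add ON c.customer_id = p.id to the JOIN

Corrected query:
SELECT c.id, p.name, c.amount FROM customers p JOIN purchases c ON c.customer_id = p.id

Result:
id | name  | amount 
---+-------+--------
1  | Dave  | 1335.42
2  | Frank | 379.6  
3  | Frank | 542.51 
4  | Frank | 80.25  
5  | Dave  | 525.19 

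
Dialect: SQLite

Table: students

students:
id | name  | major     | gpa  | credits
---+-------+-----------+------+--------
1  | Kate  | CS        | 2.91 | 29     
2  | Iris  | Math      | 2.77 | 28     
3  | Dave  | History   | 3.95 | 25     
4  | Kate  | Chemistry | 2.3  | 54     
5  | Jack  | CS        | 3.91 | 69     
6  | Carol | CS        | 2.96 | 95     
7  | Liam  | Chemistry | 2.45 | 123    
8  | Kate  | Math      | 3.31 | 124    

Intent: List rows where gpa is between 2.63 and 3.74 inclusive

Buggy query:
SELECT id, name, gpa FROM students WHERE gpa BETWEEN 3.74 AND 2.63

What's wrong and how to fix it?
Bug: The bounds are reversed; BETWEEN a AND b requires a <= b to match anything

Fix: Write BETWEEN 2.63 AND 3.74

Corrected query:
SELECT id, name, gpa FROM students WHERE gpa BETWEEN 2.63 AND 3.74

Result:
id | name  | gpa 
---+-------+-----
1  | Kate  | 2.91
2  | Iris  | 2.77
6  | Carol | 2.96
8  | Kate  | 3.31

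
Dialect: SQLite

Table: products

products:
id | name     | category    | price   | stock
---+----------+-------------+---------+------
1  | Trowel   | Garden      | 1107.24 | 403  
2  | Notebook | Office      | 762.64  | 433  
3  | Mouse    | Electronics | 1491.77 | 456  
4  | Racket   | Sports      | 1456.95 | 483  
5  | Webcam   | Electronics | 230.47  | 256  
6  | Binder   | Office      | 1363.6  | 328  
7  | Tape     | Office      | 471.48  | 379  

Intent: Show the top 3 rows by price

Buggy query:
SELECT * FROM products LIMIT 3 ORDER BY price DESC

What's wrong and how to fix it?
Bug: ORDER BY cannot follow LIMIT; LIMIT is the final clause

Fix: Sort with ORDER BY, then apply LIMIT

Corrected query:
SELECT * FROM products ORDER BY price DESC LIMIT 3

Result:
id | name   | category    | price   | stock
---+--------+-------------+---------+------
3  | Mouse  | Electronics | 1491.77 | 456  
4  | Racket | Sports      | 1456.95 | 483  
6  | Binder | Office      | 1363.6  | 328  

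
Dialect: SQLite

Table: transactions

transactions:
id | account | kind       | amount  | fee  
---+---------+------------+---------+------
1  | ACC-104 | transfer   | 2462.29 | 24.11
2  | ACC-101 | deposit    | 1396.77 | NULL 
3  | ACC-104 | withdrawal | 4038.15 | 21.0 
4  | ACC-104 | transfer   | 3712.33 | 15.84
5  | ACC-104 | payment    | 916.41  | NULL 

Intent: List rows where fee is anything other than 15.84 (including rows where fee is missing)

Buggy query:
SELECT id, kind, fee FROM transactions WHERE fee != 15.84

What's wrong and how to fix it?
Bug: Inequality against NULL is unknown, not true; rows with NULL are dropped

Fix: Handle NULL separately with IS NULL alongside the inequality

Corrected query:
SELECT id, kind, fee FROM transactions WHERE fee != 15.84 OR fee IS NULL

Result:
id | kind       | fee  
---+------------+------
1  | transfer   | 24.11
2  | deposit    | NULL 
3  | withdrawal | 21   
5  | payment    | NULL 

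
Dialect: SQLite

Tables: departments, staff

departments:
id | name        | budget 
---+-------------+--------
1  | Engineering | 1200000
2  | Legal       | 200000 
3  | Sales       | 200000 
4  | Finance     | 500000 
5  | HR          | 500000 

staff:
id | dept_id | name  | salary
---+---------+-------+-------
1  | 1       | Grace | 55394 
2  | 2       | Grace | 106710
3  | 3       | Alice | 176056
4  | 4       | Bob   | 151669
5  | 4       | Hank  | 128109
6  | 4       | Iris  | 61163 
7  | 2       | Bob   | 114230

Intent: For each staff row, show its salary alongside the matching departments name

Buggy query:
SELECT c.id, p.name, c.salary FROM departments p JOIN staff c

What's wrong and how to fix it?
Bug: JOIN with no ON clause produces a cartesian product; every staff row pairs with every departments row

Fix: Specify the join condition linking the foreign key to the parent id

Corrected query:
SELECT c.id, p.name, c.salary FROM departments p JOIN staff c ON c.dept_id = p.id

Result:
id | name        | salary
---+-------------+-------
1  | Engineering | 55394 
2  | Legal       | 106710
3  | Sales       | 176056
4  | Finance     | 151669
5  | Finance     | 128109
6  | Finance     | 61163 
7  | Legal       | 114230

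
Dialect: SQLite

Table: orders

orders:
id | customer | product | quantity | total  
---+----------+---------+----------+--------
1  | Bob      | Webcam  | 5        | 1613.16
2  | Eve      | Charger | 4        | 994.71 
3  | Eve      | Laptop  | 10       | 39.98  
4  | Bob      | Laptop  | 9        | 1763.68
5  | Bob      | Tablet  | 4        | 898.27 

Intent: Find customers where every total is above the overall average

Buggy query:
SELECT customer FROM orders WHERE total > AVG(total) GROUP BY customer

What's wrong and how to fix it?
Bug: AVG() is an aggregate; it can't sit directly in WHERE

Fix: Compute the overall average in a scalar subquery and compare each group's MIN against it in HAVING

Corrected query:
SELECT customer FROM orders GROUP BY customer HAVING MIN(total) > (SELECT AVG(total) FROM orders)

Result:
(no rows)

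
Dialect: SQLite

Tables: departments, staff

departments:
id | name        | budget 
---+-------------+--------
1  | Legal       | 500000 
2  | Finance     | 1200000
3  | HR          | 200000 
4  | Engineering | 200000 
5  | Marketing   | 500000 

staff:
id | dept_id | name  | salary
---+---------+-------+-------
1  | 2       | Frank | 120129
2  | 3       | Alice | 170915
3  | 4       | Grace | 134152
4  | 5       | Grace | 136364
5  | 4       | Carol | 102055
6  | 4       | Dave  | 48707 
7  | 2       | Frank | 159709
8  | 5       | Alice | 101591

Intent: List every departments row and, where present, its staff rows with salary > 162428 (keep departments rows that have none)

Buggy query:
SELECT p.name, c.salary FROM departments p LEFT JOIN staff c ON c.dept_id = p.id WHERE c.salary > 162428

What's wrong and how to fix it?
Bug: A WHERE condition on the right-hand table after LEFT JOIN drops unmatched parents

Fix: Put 'c.salary > 162428' in the JOIN's ON clause instead of WHERE

Corrected query:
SELECT p.name, c.salary FROM departments p LEFT JOIN staff c ON c.dept_id = p.id AND c.salary > 162428

Result:
name        | salary
------------+-------
Legal       | NULL  
Finance     | NULL  
HR          | 170915
Engineering | NULL  
Marketing   | NULL  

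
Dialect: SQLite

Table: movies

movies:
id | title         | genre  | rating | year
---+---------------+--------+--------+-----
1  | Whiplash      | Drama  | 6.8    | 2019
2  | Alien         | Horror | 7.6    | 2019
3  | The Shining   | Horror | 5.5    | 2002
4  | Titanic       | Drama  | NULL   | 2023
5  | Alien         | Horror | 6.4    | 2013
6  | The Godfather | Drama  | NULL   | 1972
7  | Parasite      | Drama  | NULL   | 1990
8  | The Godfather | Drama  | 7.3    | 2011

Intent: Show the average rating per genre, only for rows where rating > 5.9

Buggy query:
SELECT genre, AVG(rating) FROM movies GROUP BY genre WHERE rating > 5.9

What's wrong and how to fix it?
Bug: WHERE cannot follow GROUP BY

Fix: Place WHERE between FROM and GROUP BY

Corrected query:
SELECT genre, AVG(rating) FROM movies WHERE rating > 5.9 GROUP BY genre

Result:
genre  | AVG(rating)
-------+------------
Drama  | 7.05       
Horror | 7          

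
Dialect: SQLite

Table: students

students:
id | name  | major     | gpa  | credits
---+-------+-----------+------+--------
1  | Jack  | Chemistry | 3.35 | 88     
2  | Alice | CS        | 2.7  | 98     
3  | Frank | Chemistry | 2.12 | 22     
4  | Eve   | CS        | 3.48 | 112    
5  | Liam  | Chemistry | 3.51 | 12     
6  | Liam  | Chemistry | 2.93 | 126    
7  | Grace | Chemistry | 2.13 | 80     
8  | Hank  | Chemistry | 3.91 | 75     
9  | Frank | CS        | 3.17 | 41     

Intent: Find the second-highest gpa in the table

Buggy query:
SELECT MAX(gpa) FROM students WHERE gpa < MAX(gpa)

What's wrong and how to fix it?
Bug: The inner MAX is an aggregate inside WHERE, which is not allowed

Fix: Compute the overall MAX in a subquery, then take MAX of rows below it

Corrected query:
SELECT MAX(gpa) FROM students WHERE gpa < (SELECT MAX(gpa) FROM students)

Result:
MAX(gpa)
--------
3.51    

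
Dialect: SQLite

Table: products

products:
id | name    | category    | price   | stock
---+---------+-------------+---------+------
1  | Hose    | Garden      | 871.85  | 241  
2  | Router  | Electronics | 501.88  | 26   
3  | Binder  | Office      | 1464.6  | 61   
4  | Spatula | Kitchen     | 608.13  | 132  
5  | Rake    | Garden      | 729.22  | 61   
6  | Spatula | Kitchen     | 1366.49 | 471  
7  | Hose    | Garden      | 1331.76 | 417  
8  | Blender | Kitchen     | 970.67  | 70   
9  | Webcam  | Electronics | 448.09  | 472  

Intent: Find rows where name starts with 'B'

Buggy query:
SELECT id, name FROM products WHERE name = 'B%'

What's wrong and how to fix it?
Bug: Wildcards only work with LIKE; '=' treats '%' as a literal character

Fix: Replace '=' with LIKE so 'B%' is treated as a pattern

Corrected query:
SELECT id, name FROM products WHERE name LIKE 'B%'

Result:
id | name   
---+--------
3  | Binder 
8  | Blender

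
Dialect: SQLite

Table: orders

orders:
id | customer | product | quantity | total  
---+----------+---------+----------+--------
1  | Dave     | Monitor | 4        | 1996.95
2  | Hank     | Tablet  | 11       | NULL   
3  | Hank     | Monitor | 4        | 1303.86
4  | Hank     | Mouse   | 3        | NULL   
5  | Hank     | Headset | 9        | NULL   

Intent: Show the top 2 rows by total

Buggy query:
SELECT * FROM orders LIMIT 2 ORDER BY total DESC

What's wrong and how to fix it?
Bug: LIMIT must come after ORDER BY

Fix: Sort with ORDER BY, then apply LIMIT

Corrected query:
SELECT * FROM orders ORDER BY total DESC LIMIT 2

Result:
id | customer | product | quantity | total  
---+----------+---------+----------+--------
1  | Dave     | Monitor | 4        | 1996.95
3  | Hank     | Monitor | 4        | 1303.86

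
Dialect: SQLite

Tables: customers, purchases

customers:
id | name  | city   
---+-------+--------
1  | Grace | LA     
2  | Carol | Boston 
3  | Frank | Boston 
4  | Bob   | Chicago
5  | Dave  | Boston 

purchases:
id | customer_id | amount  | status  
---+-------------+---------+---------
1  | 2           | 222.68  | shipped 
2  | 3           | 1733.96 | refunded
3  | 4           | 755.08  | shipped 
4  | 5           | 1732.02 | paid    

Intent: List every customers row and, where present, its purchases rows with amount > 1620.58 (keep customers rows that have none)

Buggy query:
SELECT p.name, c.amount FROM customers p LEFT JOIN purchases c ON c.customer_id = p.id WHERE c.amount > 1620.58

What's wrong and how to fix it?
Bug: A WHERE condition on the right-hand table after LEFT JOIN drops unmatched parents

Fix: Move the right-table condition into the ON clause so unmatched parents are kept

Corrected query:
SELECT p.name, c.amount FROM customers p LEFT JOIN purchases c ON c.customer_id = p.id AND c.amount > 1620.58

Result:
name  | amount 
------+--------
Grace | NULL   
Carol | NULL   
Frank | 1733.96
Bob   | NULL   
Dave  | 1732.02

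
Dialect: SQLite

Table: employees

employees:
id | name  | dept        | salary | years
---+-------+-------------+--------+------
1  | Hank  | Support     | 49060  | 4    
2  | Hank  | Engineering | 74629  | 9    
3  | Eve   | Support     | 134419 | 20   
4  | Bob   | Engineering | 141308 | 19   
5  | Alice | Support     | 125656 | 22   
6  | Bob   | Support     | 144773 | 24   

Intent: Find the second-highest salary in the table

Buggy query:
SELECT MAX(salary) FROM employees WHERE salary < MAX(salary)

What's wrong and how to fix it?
Bug: The inner MAX is an aggregate inside WHERE, which is not allowed

Fix: Compute the overall MAX in a subquery, then take MAX of rows below it

Corrected query:
SELECT MAX(salary) FROM employees WHERE salary < (SELECT MAX(salary) FROM employees)

Result:
MAX(salary)
-----------
141308     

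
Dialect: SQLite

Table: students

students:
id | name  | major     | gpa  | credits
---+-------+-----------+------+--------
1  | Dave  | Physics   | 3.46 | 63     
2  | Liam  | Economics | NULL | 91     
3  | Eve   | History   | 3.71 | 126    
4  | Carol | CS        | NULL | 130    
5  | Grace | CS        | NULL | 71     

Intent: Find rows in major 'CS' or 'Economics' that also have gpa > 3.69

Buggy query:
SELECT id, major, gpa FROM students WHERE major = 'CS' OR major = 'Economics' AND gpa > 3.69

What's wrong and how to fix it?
Bug: Without parentheses, AND is evaluated before OR, so the gpa filter only applies to the 'Economics' branch

Fix: Group the OR with parentheses (or use IN), then AND the threshold

Corrected query:
SELECT id, major, gpa FROM students WHERE (major = 'CS' OR major = 'Economics') AND gpa > 3.69

Result:
(no rows)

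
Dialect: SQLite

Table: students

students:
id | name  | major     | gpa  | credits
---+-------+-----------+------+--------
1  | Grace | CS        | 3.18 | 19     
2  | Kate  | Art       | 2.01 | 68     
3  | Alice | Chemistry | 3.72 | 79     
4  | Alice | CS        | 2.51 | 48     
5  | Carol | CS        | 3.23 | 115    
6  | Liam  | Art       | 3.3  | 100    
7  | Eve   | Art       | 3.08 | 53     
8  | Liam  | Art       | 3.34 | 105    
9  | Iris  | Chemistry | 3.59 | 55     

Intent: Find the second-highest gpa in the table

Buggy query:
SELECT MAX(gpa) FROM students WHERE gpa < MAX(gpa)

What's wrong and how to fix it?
Bug: The inner MAX is an aggregate inside WHERE, which is not allowed

Fix: Compute the overall MAX in a subquery, then take MAX of rows below it

Corrected query:
SELECT MAX(gpa) FROM students WHERE gpa < (SELECT MAX(gpa) FROM students)

Result:
MAX(gpa)
--------
3.59    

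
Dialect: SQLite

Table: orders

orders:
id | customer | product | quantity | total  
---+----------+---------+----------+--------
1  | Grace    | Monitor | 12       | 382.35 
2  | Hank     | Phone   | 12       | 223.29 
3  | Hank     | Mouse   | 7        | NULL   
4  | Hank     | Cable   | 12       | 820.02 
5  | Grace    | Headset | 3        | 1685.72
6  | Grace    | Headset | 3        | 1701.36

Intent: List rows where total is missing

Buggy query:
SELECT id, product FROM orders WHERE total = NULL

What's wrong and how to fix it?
Bug: '= NULL' is always unknown in SQL three-valued logic, so no rows match

Fix: Replace '= NULL' with 'IS NULL'

Corrected query:
SELECT id, product FROM orders WHERE total IS NULL

Result:
id | product
---+--------
3  | Mouse  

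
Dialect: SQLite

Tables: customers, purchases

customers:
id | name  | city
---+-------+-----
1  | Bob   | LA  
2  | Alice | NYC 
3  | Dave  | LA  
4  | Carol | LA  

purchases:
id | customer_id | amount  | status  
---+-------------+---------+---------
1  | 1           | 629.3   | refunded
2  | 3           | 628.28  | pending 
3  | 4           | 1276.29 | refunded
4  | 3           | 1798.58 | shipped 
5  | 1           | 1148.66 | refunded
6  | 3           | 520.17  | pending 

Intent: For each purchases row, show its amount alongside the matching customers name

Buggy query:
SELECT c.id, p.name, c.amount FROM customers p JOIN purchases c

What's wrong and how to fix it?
Bug: JOIN with no ON clause produces a cartesian product; every purchases row pairs with every customers row

Fix: Specify the join condition linking the foreign key to the parent id

Corrected query:
SELECT c.id, p.name, c.amount FROM customers p JOIN purchases c ON c.customer_id = p.id

Result:
id | name  | amount 
---+-------+--------
1  | Bob   | 629.3  
2  | Dave  | 628.28 
3  | Carol | 1276.29
4  | Dave  | 1798.58
5  | Bob   | 1148.66
6  | Dave  | 520.17 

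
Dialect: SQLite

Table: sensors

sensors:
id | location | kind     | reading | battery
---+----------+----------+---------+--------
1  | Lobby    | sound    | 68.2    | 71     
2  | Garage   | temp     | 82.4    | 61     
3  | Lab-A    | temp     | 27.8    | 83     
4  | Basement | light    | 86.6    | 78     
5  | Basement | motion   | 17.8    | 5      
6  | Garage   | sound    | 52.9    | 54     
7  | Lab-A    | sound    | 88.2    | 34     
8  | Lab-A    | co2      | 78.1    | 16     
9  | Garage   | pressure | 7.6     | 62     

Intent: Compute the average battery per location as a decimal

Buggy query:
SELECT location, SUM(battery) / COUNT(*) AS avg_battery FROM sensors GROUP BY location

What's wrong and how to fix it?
Bug: SUM(battery) and COUNT(*) are both integers; the division truncates the fractional part

Fix: Multiply by 1.0 (or CAST to REAL) to force floating-point division

Corrected query:
SELECT location, SUM(battery) * 1.0 / COUNT(*) AS avg_battery FROM sensors GROUP BY location

Result:
location | avg_battery
---------+------------
Basement | 41.5       
Garage   | 59         
Lab-A    | 44.333333  
Lobby    | 71         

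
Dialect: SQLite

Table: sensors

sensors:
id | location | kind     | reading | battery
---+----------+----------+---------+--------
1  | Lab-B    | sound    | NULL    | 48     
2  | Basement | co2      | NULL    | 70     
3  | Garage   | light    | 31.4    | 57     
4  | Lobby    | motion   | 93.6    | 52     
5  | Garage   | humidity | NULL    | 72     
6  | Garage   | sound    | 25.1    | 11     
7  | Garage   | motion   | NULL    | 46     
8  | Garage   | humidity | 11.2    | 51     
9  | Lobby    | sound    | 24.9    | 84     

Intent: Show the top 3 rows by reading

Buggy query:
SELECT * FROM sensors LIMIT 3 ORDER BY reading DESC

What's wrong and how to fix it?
Bug: LIMIT must come after ORDER BY

Fix: Swap the clauses: ORDER BY first, then LIMIT

Corrected query:
SELECT * FROM sensors ORDER BY reading DESC LIMIT 3

Result:
id | location | kind   | reading | battery
---+----------+--------+---------+--------
4  | Lobby    | motion | 93.6    | 52     
3  | Garage   | light  | 31.4    | 57     
6  | Garage   | sound  | 25.1    | 11     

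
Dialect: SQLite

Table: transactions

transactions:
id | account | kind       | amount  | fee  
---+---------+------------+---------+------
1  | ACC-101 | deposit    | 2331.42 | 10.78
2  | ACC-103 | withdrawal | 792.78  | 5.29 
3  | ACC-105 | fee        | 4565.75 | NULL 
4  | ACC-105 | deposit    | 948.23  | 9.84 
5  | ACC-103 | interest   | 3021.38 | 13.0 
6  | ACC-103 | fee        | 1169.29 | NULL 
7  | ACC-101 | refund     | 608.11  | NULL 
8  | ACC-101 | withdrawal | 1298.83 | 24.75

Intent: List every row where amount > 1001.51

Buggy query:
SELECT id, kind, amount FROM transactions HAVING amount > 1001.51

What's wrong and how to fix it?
Bug: This is a non-aggregate query (no GROUP BY, no aggregates), so in SQLite the HAVING clause is invalid here; a row-level condition belongs in WHERE

Fix: Use WHERE for row-level filtering

Corrected query:
SELECT id, kind, amount FROM transactions WHERE amount > 1001.51

Result:
id | kind       | amount 
---+------------+--------
1  | deposit    | 2331.42
3  | fee        | 4565.75
5  | interest   | 3021.38
6  | fee        | 1169.29
8  | withdrawal | 1298.83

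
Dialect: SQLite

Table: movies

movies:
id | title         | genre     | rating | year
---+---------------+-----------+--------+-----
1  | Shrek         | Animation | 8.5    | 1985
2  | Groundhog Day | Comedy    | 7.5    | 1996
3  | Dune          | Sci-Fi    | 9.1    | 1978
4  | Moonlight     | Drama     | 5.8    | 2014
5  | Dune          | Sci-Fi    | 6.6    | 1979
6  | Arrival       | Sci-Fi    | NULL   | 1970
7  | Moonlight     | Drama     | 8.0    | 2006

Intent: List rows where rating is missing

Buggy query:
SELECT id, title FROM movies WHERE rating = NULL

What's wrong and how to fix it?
Bug: '= NULL' is always unknown in SQL three-valued logic, so no rows match

Fix: Use IS NULL to test for NULL

Corrected query:
SELECT id, title FROM movies WHERE rating IS NULL

Result:
id | title  
---+--------
6  | Arrival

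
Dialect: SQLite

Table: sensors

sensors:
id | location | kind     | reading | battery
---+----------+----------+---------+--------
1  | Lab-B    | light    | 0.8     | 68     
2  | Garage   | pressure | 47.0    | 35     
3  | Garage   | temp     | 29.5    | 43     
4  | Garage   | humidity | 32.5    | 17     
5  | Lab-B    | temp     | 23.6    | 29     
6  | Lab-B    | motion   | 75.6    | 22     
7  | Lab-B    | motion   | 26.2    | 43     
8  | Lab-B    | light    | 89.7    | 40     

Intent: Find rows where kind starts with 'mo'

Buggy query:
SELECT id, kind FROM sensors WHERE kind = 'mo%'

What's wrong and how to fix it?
Bug: Wildcards only work with LIKE; '=' treats '%' as a literal character

Fix: Use LIKE for wildcard pattern matching

Corrected query:
SELECT id, kind FROM sensors WHERE kind LIKE 'mo%'

Result:
id | kind  
---+-------
6  | motion
7  | motion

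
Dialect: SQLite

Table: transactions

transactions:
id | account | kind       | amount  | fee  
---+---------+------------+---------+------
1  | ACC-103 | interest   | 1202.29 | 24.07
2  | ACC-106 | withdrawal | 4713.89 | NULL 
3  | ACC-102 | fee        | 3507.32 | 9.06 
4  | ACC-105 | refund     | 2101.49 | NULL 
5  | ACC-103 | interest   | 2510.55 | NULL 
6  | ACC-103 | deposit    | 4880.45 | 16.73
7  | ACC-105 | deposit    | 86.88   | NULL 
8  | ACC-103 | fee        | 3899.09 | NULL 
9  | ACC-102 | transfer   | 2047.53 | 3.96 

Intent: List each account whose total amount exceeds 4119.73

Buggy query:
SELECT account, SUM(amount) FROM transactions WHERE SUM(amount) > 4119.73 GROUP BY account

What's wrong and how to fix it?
Bug: Aggregate functions cannot appear in a WHERE clause

Fix: Use HAVING (which filters groups after aggregation) instead of WHERE

Corrected query:
SELECT account, SUM(amount) FROM transactions GROUP BY account HAVING SUM(amount) > 4119.73

Result:
account | SUM(amount)
--------+------------
ACC-102 | 5554.85    
ACC-103 | 12492.38   
ACC-106 | 4713.89    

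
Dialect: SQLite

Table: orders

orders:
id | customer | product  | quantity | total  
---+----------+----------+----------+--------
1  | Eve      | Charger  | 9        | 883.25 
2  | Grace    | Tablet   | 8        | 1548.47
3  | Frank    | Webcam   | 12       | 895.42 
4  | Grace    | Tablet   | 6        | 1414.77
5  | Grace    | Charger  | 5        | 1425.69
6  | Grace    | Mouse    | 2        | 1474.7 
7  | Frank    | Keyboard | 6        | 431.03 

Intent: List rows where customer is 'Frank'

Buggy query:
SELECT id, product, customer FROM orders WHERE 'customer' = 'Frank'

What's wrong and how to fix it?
Bug: 'customer' in single quotes is a string literal, not the column; the comparison is literal-vs-literal and never true

Fix: Reference the column as customer without single quotes

Corrected query:
SELECT id, product, customer FROM orders WHERE customer = 'Frank'

Result:
id | product  | customer
---+----------+---------
3  | Webcam   | Frank   
7  | Keyboard | Frank   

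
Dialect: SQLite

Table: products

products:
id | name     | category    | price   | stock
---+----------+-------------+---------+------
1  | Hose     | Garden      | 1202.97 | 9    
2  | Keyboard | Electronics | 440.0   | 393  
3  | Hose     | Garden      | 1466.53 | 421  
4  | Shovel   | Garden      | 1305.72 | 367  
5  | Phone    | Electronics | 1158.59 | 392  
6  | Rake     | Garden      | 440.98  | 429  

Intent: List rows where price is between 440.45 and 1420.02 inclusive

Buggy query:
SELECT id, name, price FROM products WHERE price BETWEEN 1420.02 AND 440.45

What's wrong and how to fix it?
Bug: BETWEEN expects the lower bound first; with 1420.02 AND 440.45 the range is empty

Fix: Swap the bounds so the smaller value comes first

Corrected query:
SELECT id, name, price FROM products WHERE price BETWEEN 440.45 AND 1420.02

Result:
id | name   | price  
---+--------+--------
1  | Hose   | 1202.97
4  | Shovel | 1305.72
5  | Phone  | 1158.59
6  | Rake   | 440.98 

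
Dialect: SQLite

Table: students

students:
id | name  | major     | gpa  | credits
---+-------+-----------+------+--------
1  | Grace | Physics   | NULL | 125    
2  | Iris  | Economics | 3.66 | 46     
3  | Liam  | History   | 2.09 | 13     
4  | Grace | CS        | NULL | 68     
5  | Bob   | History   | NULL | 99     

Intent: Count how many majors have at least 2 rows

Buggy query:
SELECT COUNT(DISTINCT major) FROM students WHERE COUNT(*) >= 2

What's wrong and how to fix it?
Bug: COUNT(*) cannot appear in WHERE; the per-group count doesn't exist yet

Fix: Group first with HAVING COUNT(*) >= 2, then COUNT the resulting groups

Corrected query:
SELECT COUNT(*) FROM (SELECT major FROM students GROUP BY major HAVING COUNT(*) >= 2)

Result:
COUNT(*)
--------
1       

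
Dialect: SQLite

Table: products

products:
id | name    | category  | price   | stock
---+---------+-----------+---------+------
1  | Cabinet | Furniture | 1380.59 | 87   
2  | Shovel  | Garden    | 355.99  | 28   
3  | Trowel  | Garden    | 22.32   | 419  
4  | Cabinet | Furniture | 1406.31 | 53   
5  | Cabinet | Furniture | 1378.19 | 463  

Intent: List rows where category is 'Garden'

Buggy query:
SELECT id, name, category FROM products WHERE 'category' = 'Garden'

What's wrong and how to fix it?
Bug: 'category' in single quotes is a string literal, not the column; the comparison is literal-vs-literal and never true

Fix: Remove the quotes around the column name (or use double quotes for an identifier)

Corrected query:
SELECT id, name, category FROM products WHERE category = 'Garden'

Result:
id | name   | category
---+--------+---------
2  | Shovel | Garden  
3  | Trowel | Garden  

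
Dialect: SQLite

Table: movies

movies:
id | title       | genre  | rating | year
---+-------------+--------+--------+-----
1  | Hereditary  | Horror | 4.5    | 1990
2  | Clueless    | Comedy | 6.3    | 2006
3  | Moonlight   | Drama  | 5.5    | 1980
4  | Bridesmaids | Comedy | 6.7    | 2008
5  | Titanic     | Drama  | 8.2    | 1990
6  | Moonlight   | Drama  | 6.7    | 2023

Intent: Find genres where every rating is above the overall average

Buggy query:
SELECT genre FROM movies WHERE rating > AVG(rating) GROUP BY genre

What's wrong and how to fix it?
Bug: WHERE evaluates per row before aggregation, so AVG() is unavailable

Fix: Use a subquery for AVG and a HAVING MIN(...) filter so the condition holds for every row in the group

Corrected query:
SELECT genre FROM movies GROUP BY genre HAVING MIN(rating) > (SELECT AVG(rating) FROM movies)

Result:
(no rows)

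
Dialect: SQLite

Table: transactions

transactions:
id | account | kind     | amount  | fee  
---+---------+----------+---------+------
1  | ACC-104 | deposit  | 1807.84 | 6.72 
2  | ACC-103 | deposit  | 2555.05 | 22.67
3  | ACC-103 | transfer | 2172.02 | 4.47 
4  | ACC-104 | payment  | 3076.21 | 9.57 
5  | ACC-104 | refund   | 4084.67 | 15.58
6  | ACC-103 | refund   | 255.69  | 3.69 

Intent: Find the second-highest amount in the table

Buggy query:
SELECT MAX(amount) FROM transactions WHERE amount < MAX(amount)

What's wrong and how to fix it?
Bug: The inner MAX is an aggregate inside WHERE, which is not allowed

Fix: Put the inner MAX in a scalar subquery

Corrected query:
SELECT MAX(amount) FROM transactions WHERE amount < (SELECT MAX(amount) FROM transactions)

Result:
MAX(amount)
-----------
3076.21    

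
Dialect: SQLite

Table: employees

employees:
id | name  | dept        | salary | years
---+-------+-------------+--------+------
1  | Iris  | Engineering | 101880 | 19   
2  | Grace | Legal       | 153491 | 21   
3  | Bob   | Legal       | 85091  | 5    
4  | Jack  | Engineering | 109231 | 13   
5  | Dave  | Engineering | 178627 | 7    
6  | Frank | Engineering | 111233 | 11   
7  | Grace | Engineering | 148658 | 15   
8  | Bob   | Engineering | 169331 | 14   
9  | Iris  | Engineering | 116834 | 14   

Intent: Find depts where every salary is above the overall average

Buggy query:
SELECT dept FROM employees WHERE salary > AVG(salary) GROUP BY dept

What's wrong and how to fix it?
Bug: AVG() is an aggregate; it can't sit directly in WHERE

Fix: Use a subquery for AVG and a HAVING MIN(...) filter so the condition holds for every row in the group

Corrected query:
SELECT dept FROM employees GROUP BY dept HAVING MIN(salary) > (SELECT AVG(salary) FROM employees)

Result:
(no rows)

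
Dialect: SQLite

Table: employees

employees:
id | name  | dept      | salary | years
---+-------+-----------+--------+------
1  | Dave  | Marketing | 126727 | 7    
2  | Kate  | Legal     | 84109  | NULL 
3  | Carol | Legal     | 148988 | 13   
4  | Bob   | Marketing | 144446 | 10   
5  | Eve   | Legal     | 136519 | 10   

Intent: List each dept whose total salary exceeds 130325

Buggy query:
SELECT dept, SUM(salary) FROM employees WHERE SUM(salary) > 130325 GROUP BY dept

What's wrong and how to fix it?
Bug: SUM(salary) is an aggregate, but WHERE filters rows before aggregation

Fix: Use HAVING (which filters groups after aggregation) instead of WHERE

Corrected query:
SELECT dept, SUM(salary) FROM employees GROUP BY dept HAVING SUM(salary) > 130325

Result:
dept      | SUM(salary)
----------+------------
Legal     | 369616     
Marketing | 271173     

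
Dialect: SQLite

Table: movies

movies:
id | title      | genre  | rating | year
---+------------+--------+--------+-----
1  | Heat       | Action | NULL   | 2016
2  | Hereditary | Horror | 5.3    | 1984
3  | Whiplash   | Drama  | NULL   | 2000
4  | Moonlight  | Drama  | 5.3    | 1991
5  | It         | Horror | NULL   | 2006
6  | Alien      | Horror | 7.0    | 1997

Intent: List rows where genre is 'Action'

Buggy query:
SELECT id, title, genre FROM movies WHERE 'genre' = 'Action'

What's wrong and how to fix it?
Bug: 'genre' in single quotes is a string literal, not the column; the comparison is literal-vs-literal and never true

Fix: Remove the quotes around the column name (or use double quotes for an identifier)

Corrected query:
SELECT id, title, genre FROM movies WHERE genre = 'Action'

Result:
id | title | genre 
---+-------+-------
1  | Heat  | Action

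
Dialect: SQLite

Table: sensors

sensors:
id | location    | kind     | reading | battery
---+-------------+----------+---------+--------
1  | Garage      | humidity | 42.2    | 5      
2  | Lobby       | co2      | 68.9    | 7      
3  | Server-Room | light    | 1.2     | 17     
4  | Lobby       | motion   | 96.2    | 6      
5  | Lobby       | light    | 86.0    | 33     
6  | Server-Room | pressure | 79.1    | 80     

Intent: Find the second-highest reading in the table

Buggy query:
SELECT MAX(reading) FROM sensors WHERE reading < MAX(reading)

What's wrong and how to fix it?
Bug: MAX(reading) on the right of the comparison is an aggregate-in-WHERE error

Fix: Put the inner MAX in a scalar subquery

Corrected query:
SELECT MAX(reading) FROM sensors WHERE reading < (SELECT MAX(reading) FROM sensors)

Result:
MAX(reading)
------------
86          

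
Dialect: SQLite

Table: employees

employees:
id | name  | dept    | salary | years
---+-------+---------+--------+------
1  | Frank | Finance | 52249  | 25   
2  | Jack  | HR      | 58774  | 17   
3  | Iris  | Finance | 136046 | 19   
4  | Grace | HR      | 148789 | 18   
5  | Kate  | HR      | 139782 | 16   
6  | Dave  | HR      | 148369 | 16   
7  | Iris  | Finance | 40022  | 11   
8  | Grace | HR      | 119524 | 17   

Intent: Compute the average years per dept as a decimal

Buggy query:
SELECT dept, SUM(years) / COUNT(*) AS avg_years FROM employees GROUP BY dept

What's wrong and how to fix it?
Bug: SUM(years) and COUNT(*) are both integers; the division truncates the fractional part

Fix: Cast one side to REAL so the division keeps the fractional part

Corrected query:
SELECT dept, SUM(years) * 1.0 / COUNT(*) AS avg_years FROM employees GROUP BY dept

Result:
dept    | avg_years
--------+----------
Finance | 18.333333
HR      | 16.8     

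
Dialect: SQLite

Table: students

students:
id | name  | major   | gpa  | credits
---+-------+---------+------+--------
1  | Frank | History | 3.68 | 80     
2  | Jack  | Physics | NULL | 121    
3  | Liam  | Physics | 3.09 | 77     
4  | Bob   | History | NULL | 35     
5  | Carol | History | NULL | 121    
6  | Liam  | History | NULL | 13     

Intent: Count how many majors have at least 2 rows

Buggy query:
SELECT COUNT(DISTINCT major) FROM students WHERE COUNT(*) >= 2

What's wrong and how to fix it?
Bug: COUNT(*) cannot appear in WHERE; the per-group count doesn't exist yet

Fix: Use a subquery that GROUPs and filters with HAVING, then count its rows

Corrected query:
SELECT COUNT(*) FROM (SELECT major FROM students GROUP BY major HAVING COUNT(*) >= 2)

Result:
COUNT(*)
--------
2       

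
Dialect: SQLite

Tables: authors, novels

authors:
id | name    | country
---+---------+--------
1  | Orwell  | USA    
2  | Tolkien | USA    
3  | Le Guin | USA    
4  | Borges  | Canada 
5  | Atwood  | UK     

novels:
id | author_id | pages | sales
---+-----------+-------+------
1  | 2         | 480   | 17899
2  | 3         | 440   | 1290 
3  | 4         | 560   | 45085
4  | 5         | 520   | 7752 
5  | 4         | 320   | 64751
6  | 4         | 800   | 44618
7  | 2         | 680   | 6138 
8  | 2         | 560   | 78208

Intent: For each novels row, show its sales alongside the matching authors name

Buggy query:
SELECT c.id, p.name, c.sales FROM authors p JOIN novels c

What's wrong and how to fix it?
Bug: JOIN with no ON clause produces a cartesian product; every novels row pairs with every authors row

Fix: Specify the join condition linking the foreign key to the parent id

Corrected query:
SELECT c.id, p.name, c.sales FROM authors p JOIN novels c ON c.author_id = p.id

Result:
id | name    | sales
---+---------+------
1  | Tolkien | 17899
2  | Le Guin | 1290 
3  | Borges  | 45085
4  | Atwood  | 7752 
5  | Borges  | 64751
6  | Borges  | 44618
7  | Tolkien | 6138 
8  | Tolkien | 78208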